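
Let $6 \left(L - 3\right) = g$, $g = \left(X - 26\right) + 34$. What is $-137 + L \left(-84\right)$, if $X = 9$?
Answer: $-627$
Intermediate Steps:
$g = 17$ ($g = \left(9 - 26\right) + 34 = -17 + 34 = 17$)
$L = \frac{35}{6}$ ($L = 3 + \frac{1}{6} \cdot 17 = 3 + \frac{17}{6} = \frac{35}{6} \approx 5.8333$)
$-137 + L \left(-84\right) = -137 + \frac{35}{6} \left(-84\right) = -137 - 490 = -627$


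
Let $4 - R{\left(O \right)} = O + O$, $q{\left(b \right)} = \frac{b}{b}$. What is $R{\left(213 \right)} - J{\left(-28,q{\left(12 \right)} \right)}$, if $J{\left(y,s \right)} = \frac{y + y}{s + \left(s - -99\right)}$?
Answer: $- \frac{42566}{101} \approx -421.45$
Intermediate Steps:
$q{\left(b \right)} = 1$
$R{\left(O \right)} = 4 - 2 O$ ($R{\left(O \right)} = 4 - \left(O + O\right) = 4 - 2 O$)
$J{\left(y,s \right)} = \frac{2 y}{99 + 2 s}$ ($J{\left(y,s \right)} = \frac{2 y}{s + \left(s + 99\right)} = \frac{2 y}{s + \left(99 + s\right)} = \frac{2 y}{99 + 2 s}$)
$R{\left(213 \right)} - J{\left(-28,q{\left(12 \right)} \right)} = \left(4 - 426\right) - 2 \left(-28\right) \frac{1}{99 + 2 \cdot 1} = \left(4 - 426\right) - 2 \left(-28\right) \frac{1}{99 + 2} = -422 - 2 \left(-28\right) \frac{1}{101} = -422 - - \frac{56}{101} = -422 + \frac{56}{101} = - \frac{42566}{101}$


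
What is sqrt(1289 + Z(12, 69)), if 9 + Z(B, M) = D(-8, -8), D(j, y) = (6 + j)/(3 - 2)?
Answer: 3*sqrt(142) ≈ 35.749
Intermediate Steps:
D(j, y) = 6 + j (D(j, y) = (6 + j)/1 = (6 + j)*1 = 6 + j)
Z(B, M) = -11 (Z(B, M) = -9 + (6 - 8) = -9 - 2 = -11)
sqrt(1289 + Z(12, 69)) = sqrt(1289 - 11) = sqrt(1278) = 3*sqrt(142)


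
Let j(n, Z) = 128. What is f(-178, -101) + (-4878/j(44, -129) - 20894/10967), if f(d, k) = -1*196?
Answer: -165655777/701888 ≈ -236.01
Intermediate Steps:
f(d, k) = -196
f(-178, -101) + (-4878/j(44, -129) - 20894/10967) = -196 + (-4878/128 - 20894/10967) = -196 + (-4878*1/128 - 20894*1/10967) = -196 + (-2439/64 - 20894/10967) = -196 - 28085729/701888 = -165655777/701888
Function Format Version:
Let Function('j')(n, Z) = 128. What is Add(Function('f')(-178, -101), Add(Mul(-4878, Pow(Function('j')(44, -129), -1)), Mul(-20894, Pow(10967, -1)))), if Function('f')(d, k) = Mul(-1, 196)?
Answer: Rational(-165655777, 701888) ≈ -236.01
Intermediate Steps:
Function('f')(d, k) = -196
Add(Function('f')(-178, -101), Add(Mul(-4878, Pow(Function('j')(44, -129), -1)), Mul(-20894, Pow(10967, -1)))) = Add(-196, Add(Mul(-4878, Pow(128, -1)), Mul(-20894, Pow(10967, -1)))) = Add(-196, Add(Mul(-4878, Rational(1, 128)), Mul(-20894, Rational(1, 10967)))) = Add(-196, Add(Rational(-2439, 64), Rational(-20894, 10967))) = Add(-196, Rational(-28085729, 701888)) = Rational(-165655777, 701888)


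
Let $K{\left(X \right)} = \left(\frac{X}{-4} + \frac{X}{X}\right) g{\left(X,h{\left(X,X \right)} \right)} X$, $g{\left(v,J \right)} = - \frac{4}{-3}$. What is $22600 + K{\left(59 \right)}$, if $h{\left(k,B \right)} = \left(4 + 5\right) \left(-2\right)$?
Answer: $\frac{64555}{3} \approx 21518.0$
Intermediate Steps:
$h{\left(k,B \right)} = -18$ ($h{\left(k,B \right)} = 9 \left(-2\right) = -18$)
$g{\left(v,J \right)} = \frac{4}{3}$ ($g{\left(v,J \right)} = \left(-4\right) \left(- \frac{1}{3}\right) = \frac{4}{3}$)
$K{\left(X \right)} = X \left(\frac{4}{3} - \frac{X}{3}\right)$ ($K{\left(X \right)} = \left(\frac{X}{-4} + \frac{X}{X}\right) \frac{4}{3} X = \left(X \left(- \frac{1}{4}\right) + 1\right) \frac{4}{3} X = \left(- \frac{X}{4} + 1\right) \frac{4}{3} X = \left(1 - \frac{X}{4}\right) \frac{4}{3} X = \left(\frac{4}{3} - \frac{X}{3}\right) X = X \left(\frac{4}{3} - \frac{X}{3}\right)$)
$22600 + K{\left(59 \right)} = 22600 + \frac{1}{3} \cdot 59 \left(4 - 59\right) = 22600 + \frac{1}{3} \cdot 59 \left(-55\right) = 22600 - \frac{3245}{3} = \frac{64555}{3}$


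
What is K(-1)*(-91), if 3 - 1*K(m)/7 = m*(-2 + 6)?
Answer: -4459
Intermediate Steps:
K(m) = 21 - 28*m (K(m) = 21 - 7*m*(-2 + 6) = 21 - 7*m*4 = 21 - 28*m)
K(-1)*(-91) = (21 - 28*(-1))*(-91) = (21 + 28)*(-91) = 49*(-91) = -4459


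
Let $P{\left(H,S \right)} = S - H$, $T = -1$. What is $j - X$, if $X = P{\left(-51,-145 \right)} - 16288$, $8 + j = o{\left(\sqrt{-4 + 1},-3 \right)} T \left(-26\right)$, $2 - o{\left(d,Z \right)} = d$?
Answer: $16426 - 26 i \sqrt{3} \approx 16426.0 - 45.033 i$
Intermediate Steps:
$o{\left(d,Z \right)} = 2 - d$
$j = 44 - 26 i \sqrt{3}$ ($j = -8 + \left(2 - \sqrt{-4 + 1}\right) \left(-1\right) \left(-26\right) = -8 + \left(2 - \sqrt{-3}\right) \left(-1\right) \left(-26\right) = -8 + \left(2 - i \sqrt{3}\right) \left(-1\right) \left(-26\right) = -8 + \left(-2 + i \sqrt{3}\right) \left(-26\right) = -8 + \left(52 - 26 i \sqrt{3}\right) = 44 - 26 i \sqrt{3} \approx 44.0 - 45.033 i$)
$X = -16382$ ($X = \left(-145 - -51\right) - 16288 = \left(-145 + 51\right) - 16288 = -94 - 16288 = -16382$)
$j - X = \left(44 - 26 i \sqrt{3}\right) - -16382 = \left(44 - 26 i \sqrt{3}\right) + 16382 = 16426 - 26 i \sqrt{3}$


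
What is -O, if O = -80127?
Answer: 80127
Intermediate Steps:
-O = -1*(-80127) = 80127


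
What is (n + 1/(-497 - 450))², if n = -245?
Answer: 53831424256/896809 ≈ 60026.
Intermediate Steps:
(n + 1/(-497 - 450))² = (-245 + 1/(-497 - 450))² = (-245 + 1/(-947))² = (-245 - 1/947)² = (-232016/947)² = 53831424256/896809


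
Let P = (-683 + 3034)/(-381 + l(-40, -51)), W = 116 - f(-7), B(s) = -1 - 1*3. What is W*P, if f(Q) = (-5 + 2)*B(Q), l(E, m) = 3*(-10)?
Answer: -244504/411 ≈ -594.90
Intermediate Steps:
B(s) = -4 (B(s) = -1 - 3 = -4)
l(E, m) = -30
f(Q) = 12 (f(Q) = (-5 + 2)*(-4) = -3*(-4) = 12)
W = 104 (W = 116 - 1*12 = 116 - 12 = 104)
P = -2351/411 (P = (-683 + 3034)/(-381 - 30) = 2351/(-411) = 2351*(-1/411) = -2351/411 ≈ -5.7202)
W*P = 104*(-2351/411) = -244504/411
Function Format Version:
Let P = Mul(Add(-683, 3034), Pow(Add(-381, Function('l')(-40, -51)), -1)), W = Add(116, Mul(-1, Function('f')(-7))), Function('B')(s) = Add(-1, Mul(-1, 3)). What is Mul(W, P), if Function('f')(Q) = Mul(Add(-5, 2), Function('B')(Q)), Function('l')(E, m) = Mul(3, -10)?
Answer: Rational(-244504, 411) ≈ -594.90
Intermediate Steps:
Function('B')(s) = -4 (Function('B')(s) = Add(-1, -3) = -4)
Function('l')(E, m) = -30
Function('f')(Q) = 12 (Function('f')(Q) = Mul(Add(-5, 2), -4) = Mul(-3, -4) = 12)
W = 104 (W = Add(116, Mul(-1, 12)) = Add(116, -12) = 104)
P = Rational(-2351, 411) (P = Mul(Add(-683, 3034), Pow(Add(-381, -30), -1)) = Mul(2351, Pow(-411, -1)) = Mul(2351, Rational(-1, 411)) = Rational(-2351, 411) ≈ -5.7202)
Mul(W, P) = Mul(104, Rational(-2351, 411)) = Rational(-244504, 411)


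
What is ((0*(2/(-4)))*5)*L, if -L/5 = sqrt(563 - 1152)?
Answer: 0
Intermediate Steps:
L = -5*I*sqrt(589) (L = -5*sqrt(563 - 1152) = -5*I*sqrt(589) ≈ -121.35*I)
((0*(2/(-4)))*5)*L = ((0*(2/(-4)))*5)*(-5*I*sqrt(589)) = ((0*(2*(-1/4)))*5)*(-5*I*sqrt(589)) = ((0*(-1/2))*5)*(-5*I*sqrt(589)) = (0*5)*(-5*I*sqrt(589)) = 0*(-5*I*sqrt(589)) = 0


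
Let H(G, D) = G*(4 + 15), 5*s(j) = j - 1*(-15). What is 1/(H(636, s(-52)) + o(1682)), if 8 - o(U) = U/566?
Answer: 283/3421195 ≈ 8.2720e-5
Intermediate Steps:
s(j) = 3 + j/5 (s(j) = (j - 1*(-15))/5 = (j + 15)/5 = (15 + j)/5 = 3 + j/5)
H(G, D) = 19*G (H(G, D) = G*19 = 19*G)
o(U) = 8 - U/566
1/(H(636, s(-52)) + o(1682)) = 1/(19*636 + (8 - 1/566*1682)) = 1/(12084 + (8 - 841/283)) = 1/(12084 + 1423/283) = 1/(3421195/283) = 283/3421195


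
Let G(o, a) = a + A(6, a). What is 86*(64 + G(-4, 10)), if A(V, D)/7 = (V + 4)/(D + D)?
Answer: 6665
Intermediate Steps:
A(V, D) = 7*(4 + V)/(2*D) (A(V, D) = 7*((V + 4)/(D + D)) = 7*((4 + V)/((2*D))) = 7*((4 + V)*(1/(2*D))) = 7*((4 + V)/(2*D)) = 7*(4 + V)/(2*D))
G(o, a) = a + 35/a (G(o, a) = a + 7*(4 + 6)/(2*a) = a + (7/2)*10/a = a + 35/a)
86*(64 + G(-4, 10)) = 86*(64 + (10 + 35/10)) = 86*(64 + (10 + 35*(1/10))) = 86*(64 + (10 + 7/2)) = 86*(64 + 27/2) = 86*(155/2) = 6665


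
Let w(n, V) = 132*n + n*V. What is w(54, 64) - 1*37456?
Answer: -26872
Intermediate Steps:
w(n, V) = 132*n + V*n
w(54, 64) - 1*37456 = 54*(132 + 64) - 1*37456 = 54*196 - 37456 = 10584 - 37456 = -26872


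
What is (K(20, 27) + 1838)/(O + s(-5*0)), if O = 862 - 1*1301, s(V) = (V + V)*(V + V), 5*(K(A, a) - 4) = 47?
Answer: -9257/2195 ≈ -4.2173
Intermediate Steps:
K(A, a) = 67/5 (K(A, a) = 4 + (⅕)*47 = 4 + 47/5 = 67/5)
s(V) = 4*V² (s(V) = (2*V)*(2*V) = 4*V²)
O = -439 (O = 862 - 1301 = -439)
(K(20, 27) + 1838)/(O + s(-5*0)) = (67/5 + 1838)/(-439 + 4*(-5*0)²) = 9257/(5*(-439 + 4*0²)) = 9257/(5*(-439 + 4*0)) = 9257/(5*(-439 + 0)) = (9257/5)/(-439) = (9257/5)*(-1/439) = -9257/2195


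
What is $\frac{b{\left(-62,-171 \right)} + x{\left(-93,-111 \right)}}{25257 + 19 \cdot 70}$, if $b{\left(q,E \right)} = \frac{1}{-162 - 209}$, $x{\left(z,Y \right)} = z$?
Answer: $- \frac{34504}{9863777} \approx -0.0034981$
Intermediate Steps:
$b{\left(q,E \right)} = - \frac{1}{371}$ ($b{\left(q,E \right)} = \frac{1}{-371} = - \frac{1}{371}$)
$\frac{b{\left(-62,-171 \right)} + x{\left(-93,-111 \right)}}{25257 + 19 \cdot 70} = \frac{- \frac{1}{371} - 93}{25257 + 19 \cdot 70} = - \frac{34504}{371 \left(25257 + 1330\right)} = - \frac{34504}{371 \cdot 26587} = \left(- \frac{34504}{371}\right) \frac{1}{26587} = - \frac{34504}{9863777}$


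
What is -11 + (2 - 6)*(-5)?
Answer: 9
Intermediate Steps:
-11 + (2 - 6)*(-5) = -11 - 4*(-5) = -11 + 20 = 9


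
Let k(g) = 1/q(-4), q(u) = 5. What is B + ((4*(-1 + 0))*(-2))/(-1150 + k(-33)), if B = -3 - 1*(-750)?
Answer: 4294463/5749 ≈ 746.99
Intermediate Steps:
B = 747 (B = -3 + 750 = 747)
k(g) = 1/5
B + ((4*(-1 + 0))*(-2))/(-1150 + k(-33)) = 747 + ((4*(-1 + 0))*(-2))/(-1150 + 1/5) = 747 + ((4*(-1))*(-2))/(-5749/5) = 747 - 4*(-2)*(-5/5749) = 747 + 8*(-5/5749) = 747 - 40/5749 = 4294463/5749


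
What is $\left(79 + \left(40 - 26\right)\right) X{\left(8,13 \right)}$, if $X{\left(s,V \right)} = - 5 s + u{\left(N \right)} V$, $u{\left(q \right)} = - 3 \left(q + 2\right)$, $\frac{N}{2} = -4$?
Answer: $18042$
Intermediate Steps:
$N = -8$ ($N = 2 \left(-4\right) = -8$)
$u{\left(q \right)} = -6 - 3 q$ ($u{\left(q \right)} = - 3 \left(2 + q\right) = -6 - 3 q$)
$X{\left(s,V \right)} = - 5 s + 18 V$ ($X{\left(s,V \right)} = - 5 s + \left(-6 - -24\right) V = - 5 s + \left(-6 + 24\right) V = - 5 s + 18 V$)
$\left(79 + \left(40 - 26\right)\right) X{\left(8,13 \right)} = \left(79 + \left(40 - 26\right)\right) \left(\left(-5\right) 8 + 18 \cdot 13\right) = \left(79 + 14\right) \left(-40 + 234\right) = 93 \cdot 194 = 18042$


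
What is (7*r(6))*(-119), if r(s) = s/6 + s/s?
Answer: -1666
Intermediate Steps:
r(s) = 1 + s/6 (r(s) = s*(1/6) + 1 = s/6 + 1 = 1 + s/6)
(7*r(6))*(-119) = (7*(1 + (1/6)*6))*(-119) = (7*(1 + 1))*(-119) = (7*2)*(-119) = 14*(-119) = -1666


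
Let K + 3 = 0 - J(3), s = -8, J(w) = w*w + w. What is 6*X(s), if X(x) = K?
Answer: -90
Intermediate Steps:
J(w) = w + w² (J(w) = w² + w = w + w²)
K = -15 (K = -3 + (0 - 3*(1 + 3)) = -3 + (0 - 3*4) = -3 + (0 - 1*12) = -3 + (0 - 12) = -3 - 12 = -15)
X(x) = -15
6*X(s) = 6*(-15) = -90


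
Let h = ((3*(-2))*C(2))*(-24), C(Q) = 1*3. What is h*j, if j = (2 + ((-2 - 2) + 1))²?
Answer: 432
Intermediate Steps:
C(Q) = 3
j = 1 (j = (2 + (-4 + 1))² = (2 - 3)² = (-1)² = 1)
h = 432 (h = ((3*(-2))*3)*(-24) = -6*3*(-24) = -18*(-24) = 432)
h*j = 432*1 = 432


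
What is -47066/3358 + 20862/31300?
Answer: -350777801/26276350 ≈ -13.350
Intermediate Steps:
-47066/3358 + 20862/31300 = -47066*1/3358 + 20862*(1/31300) = -23533/1679 + 10431/15650 = -350777801/26276350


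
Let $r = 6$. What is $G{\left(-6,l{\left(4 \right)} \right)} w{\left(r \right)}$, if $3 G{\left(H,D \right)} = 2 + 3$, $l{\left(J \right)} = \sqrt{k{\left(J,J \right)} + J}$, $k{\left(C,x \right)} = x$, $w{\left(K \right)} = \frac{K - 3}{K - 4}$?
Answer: $\frac{5}{2} \approx 2.5$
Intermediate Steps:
$w{\left(K \right)} = \frac{-3 + K}{-4 + K}$
$l{\left(J \right)} = \sqrt{2} \sqrt{J}$ ($l{\left(J \right)} = \sqrt{J + J} = \sqrt{2 J} = \sqrt{2} \sqrt{J}$)
$G{\left(H,D \right)} = \frac{5}{3}$ ($G{\left(H,D \right)} = \frac{2 + 3}{3} = \frac{1}{3} \cdot 5 = \frac{5}{3}$)
$G{\left(-6,l{\left(4 \right)} \right)} w{\left(r \right)} = \frac{5 \frac{-3 + 6}{-4 + 6}}{3} = \frac{5 \cdot \frac{1}{2} \cdot 3}{3} = \frac{5}{3} \cdot \frac{3}{2} = \frac{5}{2}$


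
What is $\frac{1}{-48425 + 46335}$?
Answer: $- \frac{1}{2090} \approx -0.00047847$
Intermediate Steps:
$\frac{1}{-48425 + 46335} = \frac{1}{-2090} = - \frac{1}{2090}$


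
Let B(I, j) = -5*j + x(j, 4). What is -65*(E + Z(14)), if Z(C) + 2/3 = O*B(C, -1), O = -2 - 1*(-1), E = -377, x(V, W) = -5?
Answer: 73645/3 ≈ 24548.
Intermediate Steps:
B(I, j) = -5 - 5*j (B(I, j) = -5*j - 5 = -5 - 5*j)
O = -1 (O = -2 + 1 = -1)
Z(C) = -2/3 (Z(C) = -2/3 - (-5 - 5*(-1)) = -2/3 - (-5 + 5) = -2/3 - 1*0 = -2/3 + 0 = -2/3)
-65*(E + Z(14)) = -65*(-377 - 2/3) = -65*(-1133/3) = 73645/3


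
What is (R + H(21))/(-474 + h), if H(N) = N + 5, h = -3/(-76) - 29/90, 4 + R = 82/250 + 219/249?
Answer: -164692152/3365747525 ≈ -0.048932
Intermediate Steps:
R = -28972/10375 (R = -4 + (82/250 + 219/249) = -4 + (82*(1/250) + 219*(1/249)) = -4 + (41/125 + 73/83) = -4 + 12528/10375 = -28972/10375 ≈ -2.7925)
h = -967/3420 (h = -3*(-1/76) - 29*1/90 = 3/76 - 29/90 = -967/3420 ≈ -0.28275)
H(N) = 5 + N
(R + H(21))/(-474 + h) = (-28972/10375 + (5 + 21))/(-474 - 967/3420) = (-28972/10375 + 26)/(-1622047/3420) = (240778/10375)*(-3420/1622047) = -164692152/3365747525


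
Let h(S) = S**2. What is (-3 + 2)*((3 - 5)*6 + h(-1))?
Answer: 11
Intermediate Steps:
(-3 + 2)*((3 - 5)*6 + h(-1)) = (-3 + 2)*((3 - 5)*6 + (-1)**2) = -(-2*6 + 1) = -(-12 + 1) = -1*(-11) = 11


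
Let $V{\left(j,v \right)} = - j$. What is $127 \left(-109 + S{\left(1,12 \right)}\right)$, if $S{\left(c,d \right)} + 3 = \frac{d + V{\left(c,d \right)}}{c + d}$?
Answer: $- \frac{183515}{13} \approx -14117.0$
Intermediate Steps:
$S{\left(c,d \right)} = -3 + \frac{d - c}{c + d}$
$127 \left(-109 + S{\left(1,12 \right)}\right) = 127 \left(-109 + \frac{2 \left(\left(-1\right) 12 - 2\right)}{1 + 12}\right) = 127 \left(-109 + \frac{2 \left(-12 - 2\right)}{13}\right) = 127 \left(-109 + 2 \cdot \frac{1}{13} \left(-14\right)\right) = 127 \left(-109 - \frac{28}{13}\right) = 127 \left(- \frac{1445}{13}\right) = - \frac{183515}{13}$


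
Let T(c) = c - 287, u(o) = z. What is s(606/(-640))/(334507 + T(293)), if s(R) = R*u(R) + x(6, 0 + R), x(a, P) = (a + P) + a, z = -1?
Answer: 12/334513 ≈ 3.5873e-5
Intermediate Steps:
x(a, P) = P + 2*a (x(a, P) = (P + a) + a = P + 2*a)
u(o) = -1
T(c) = -287 + c
s(R) = 12 (s(R) = R*(-1) + ((0 + R) + 2*6) = -R + (R + 12) = -R + (12 + R) = 12)
s(606/(-640))/(334507 + T(293)) = 12/(334507 + (-287 + 293)) = 12/(334507 + 6) = 12/334513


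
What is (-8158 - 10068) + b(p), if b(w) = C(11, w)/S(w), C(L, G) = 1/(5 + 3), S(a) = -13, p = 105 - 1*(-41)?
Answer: -1895505/104 ≈ -18226.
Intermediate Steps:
p = 146 (p = 105 + 41 = 146)
C(L, G) = ⅛ (C(L, G) = 1/8 = ⅛)
b(w) = -1/104 (b(w) = (⅛)/(-13) = (⅛)*(-1/13) = -1/104)
(-8158 - 10068) + b(p) = (-8158 - 10068) - 1/104 = -18226 - 1/104 = -1895505/104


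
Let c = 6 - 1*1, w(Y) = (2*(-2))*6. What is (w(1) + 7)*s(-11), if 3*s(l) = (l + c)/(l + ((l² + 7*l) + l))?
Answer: 17/11 ≈ 1.5455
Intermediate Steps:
w(Y) = -24 (w(Y) = -4*6 = -24)
c = 5 (c = 6 - 1 = 5)
s(l) = (5 + l)/(3*(l² + 9*l)) (s(l) = ((l + 5)/(l + ((l² + 7*l) + l)))/3 = ((5 + l)/(l + (l² + 8*l)))/3 = ((5 + l)/(l² + 9*l))/3 = (5 + l)/(3*(l² + 9*l)))
(w(1) + 7)*s(-11) = (-24 + 7)*((⅓)*(5 - 11)/(-11*(9 - 11))) = -17*(-1)*(-6)/(3*11*(-2)) = -17*(-1)*(-1)*(-6)/(3*11*2) = -17*(-1/11) = 17/11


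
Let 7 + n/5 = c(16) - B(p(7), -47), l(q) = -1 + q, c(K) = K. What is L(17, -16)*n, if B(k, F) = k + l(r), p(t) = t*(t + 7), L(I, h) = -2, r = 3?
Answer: 910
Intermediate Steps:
p(t) = t*(7 + t)
B(k, F) = 2 + k (B(k, F) = k + (-1 + 3) = k + 2 = 2 + k)
n = -455 (n = -35 + 5*(16 - (2 + 7*(7 + 7))) = -35 + 5*(16 - (2 + 7*14)) = -35 + 5*(16 - (2 + 98)) = -35 + 5*(16 - 1*100) = -35 + 5*(16 - 100) = -35 + 5*(-84) = -35 - 420 = -455)
L(17, -16)*n = -2*(-455) = 910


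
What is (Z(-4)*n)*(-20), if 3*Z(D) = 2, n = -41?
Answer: 1640/3 ≈ 546.67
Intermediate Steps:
Z(D) = ⅔ (Z(D) = (⅓)*2 = ⅔)
(Z(-4)*n)*(-20) = ((⅔)*(-41))*(-20) = -82/3*(-20) = 1640/3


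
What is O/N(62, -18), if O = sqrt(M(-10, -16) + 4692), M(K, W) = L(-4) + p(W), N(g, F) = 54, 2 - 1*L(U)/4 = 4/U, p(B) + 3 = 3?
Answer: 14*sqrt(6)/27 ≈ 1.2701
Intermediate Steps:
p(B) = 0 (p(B) = -3 + 3 = 0)
L(U) = 8 - 16/U
M(K, W) = 12 (M(K, W) = (8 - 16/(-4)) + 0 = (8 - 16*(-1/4)) + 0 = (8 + 4) + 0 = 12 + 0 = 12)
O = 28*sqrt(6) (O = sqrt(12 + 4692) = sqrt(4704) = 28*sqrt(6) ≈ 68.586)
O/N(62, -18) = (28*sqrt(6))/54 = (28*sqrt(6))*(1/54) = 14*sqrt(6)/27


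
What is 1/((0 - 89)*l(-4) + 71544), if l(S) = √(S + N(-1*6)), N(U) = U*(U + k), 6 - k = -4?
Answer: 17886/1279691431 + 89*I*√7/2559382862 ≈ 1.3977e-5 + 9.2003e-8*I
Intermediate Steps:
k = 10 (k = 6 - 1*(-4) = 6 + 4 = 10)
N(U) = U*(10 + U) (N(U) = U*(U + 10) = U*(10 + U))
l(S) = √(-24 + S) (l(S) = √(S + (-1*6)*(10 - 1*6)) = √(S - 6*(10 - 6)) = √(S - 6*4) = √(S - 24) = √(-24 + S))
1/((0 - 89)*l(-4) + 71544) = 1/((0 - 89)*√(-24 - 4) + 71544) = 1/(-178*I*√7 + 71544) = 1/(71544 - 178*I*√7)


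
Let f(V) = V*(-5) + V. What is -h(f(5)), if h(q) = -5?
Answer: 5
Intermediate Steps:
f(V) = -4*V (f(V) = -5*V + V = -4*V)
-h(f(5)) = -1*(-5) = 5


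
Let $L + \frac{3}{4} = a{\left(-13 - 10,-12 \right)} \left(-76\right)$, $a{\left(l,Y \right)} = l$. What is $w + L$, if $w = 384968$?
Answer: $\frac{1546861}{4} \approx 3.8672 \cdot 10^{5}$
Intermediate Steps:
$L = \frac{6989}{4}$ ($L = - \frac{3}{4} + \left(-13 - 10\right) \left(-76\right) = - \frac{3}{4} - -1748 = - \frac{3}{4} + 1748 = \frac{6989}{4} \approx 1747.3$)
$w + L = 384968 + \frac{6989}{4} = \frac{1546861}{4}$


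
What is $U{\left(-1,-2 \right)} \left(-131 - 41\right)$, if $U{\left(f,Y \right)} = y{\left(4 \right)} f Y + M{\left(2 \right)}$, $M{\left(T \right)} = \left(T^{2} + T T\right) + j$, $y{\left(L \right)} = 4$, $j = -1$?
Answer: $-2580$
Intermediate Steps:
$M{\left(T \right)} = -1 + 2 T^{2}$ ($M{\left(T \right)} = \left(T^{2} + T T\right) - 1 = \left(T^{2} + T^{2}\right) - 1 = 2 T^{2} - 1 = -1 + 2 T^{2}$)
$U{\left(f,Y \right)} = 7 + 4 Y f$ ($U{\left(f,Y \right)} = 4 f Y - \left(1 - 2 \cdot 2^{2}\right) = 4 Y f + \left(-1 + 2 \cdot 4\right) = 4 Y f + \left(-1 + 8\right) = 4 Y f + 7 = 7 + 4 Y f$)
$U{\left(-1,-2 \right)} \left(-131 - 41\right) = \left(7 + 4 \left(-2\right) \left(-1\right)\right) \left(-131 - 41\right) = \left(7 + 8\right) \left(-172\right) = 15 \left(-172\right) = -2580$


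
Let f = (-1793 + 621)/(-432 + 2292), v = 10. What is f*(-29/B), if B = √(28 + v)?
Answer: 8497*√38/17670 ≈ 2.9643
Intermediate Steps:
f = -293/465 (f = -1172/1860 = -1172*1/1860 = -293/465 ≈ -0.63011)
B = √38 (B = √(28 + 10) = √38 ≈ 6.1644)
f*(-29/B) = -(-8497)/(465*(√38)) = -(-8497)*√38/38/465 = -(-8497)*√38/17670 = 8497*√38/17670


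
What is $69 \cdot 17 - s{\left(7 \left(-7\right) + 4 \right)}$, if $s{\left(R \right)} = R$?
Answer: $1218$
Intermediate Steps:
$69 \cdot 17 - s{\left(7 \left(-7\right) + 4 \right)} = 69 \cdot 17 - \left(7 \left(-7\right) + 4\right) = 1173 - \left(-49 + 4\right) = 1173 - -45 = 1173 + 45 = 1218$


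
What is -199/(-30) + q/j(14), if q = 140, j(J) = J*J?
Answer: 1543/210 ≈ 7.3476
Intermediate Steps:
j(J) = J**2
-199/(-30) + q/j(14) = -199/(-30) + 140/(14**2) = -199*(-1/30) + 140/196 = 199/30 + 140*(1/196) = 199/30 + 5/7 = 1543/210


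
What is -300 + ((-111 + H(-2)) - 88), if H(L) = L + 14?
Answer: -487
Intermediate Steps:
H(L) = 14 + L
-300 + ((-111 + H(-2)) - 88) = -300 + ((-111 + (14 - 2)) - 88) = -300 + ((-111 + 12) - 88) = -300 + (-99 - 88) = -300 - 187 = -487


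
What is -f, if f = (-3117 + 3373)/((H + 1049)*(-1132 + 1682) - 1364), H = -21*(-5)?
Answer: -32/79167 ≈ -0.00040421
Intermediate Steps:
H = 105
f = 32/79167 (f = (-3117 + 3373)/((105 + 1049)*(-1132 + 1682) - 1364) = 256/(1154*550 - 1364) = 256/(634700 - 1364) = 256/633336 = 256*(1/633336) = 32/79167 ≈ 0.00040421)
-f = -1*32/79167 = -32/79167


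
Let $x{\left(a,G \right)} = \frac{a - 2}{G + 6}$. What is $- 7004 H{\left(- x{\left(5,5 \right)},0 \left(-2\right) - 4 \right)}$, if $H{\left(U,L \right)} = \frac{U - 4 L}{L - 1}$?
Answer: $\frac{1211692}{55} \approx 22031.0$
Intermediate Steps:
$x{\left(a,G \right)} = \frac{-2 + a}{6 + G}$
$H{\left(U,L \right)} = \frac{U - 4 L}{-1 + L}$
$- 7004 H{\left(- x{\left(5,5 \right)},0 \left(-2\right) - 4 \right)} = - 7004 \frac{- \frac{-2 + 5}{6 + 5} - 4 \left(0 \left(-2\right) - 4\right)}{-1 + \left(0 \left(-2\right) - 4\right)} = - 7004 \frac{- \frac{3}{11} - 4 \left(0 - 4\right)}{-1 + \left(0 - 4\right)} = - 7004 \frac{- \frac{3}{11} - -16}{-1 - 4} = - 7004 \frac{\left(-1\right) \frac{3}{11} + 16}{-5} = - 7004 \left(- \frac{- \frac{3}{11} + 16}{5}\right) = - 7004 \left(\left(- \frac{1}{5}\right) \frac{173}{11}\right) = \left(-7004\right) \left(- \frac{173}{55}\right) = \frac{1211692}{55}$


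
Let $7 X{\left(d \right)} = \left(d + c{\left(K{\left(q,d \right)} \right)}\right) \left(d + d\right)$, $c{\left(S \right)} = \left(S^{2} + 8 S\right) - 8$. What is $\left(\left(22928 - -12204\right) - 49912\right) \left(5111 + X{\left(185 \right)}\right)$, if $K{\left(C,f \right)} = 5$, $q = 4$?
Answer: $- \frac{1852185260}{7} \approx -2.646 \cdot 10^{8}$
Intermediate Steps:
$c{\left(S \right)} = -8 + S^{2} + 8 S$
$X{\left(d \right)} = \frac{2 d \left(57 + d\right)}{7}$ ($X{\left(d \right)} = \frac{\left(d + \left(-8 + 5^{2} + 8 \cdot 5\right)\right) \left(d + d\right)}{7} = \frac{\left(d + \left(-8 + 25 + 40\right)\right) 2 d}{7} = \frac{\left(d + 57\right) 2 d}{7} = \frac{\left(57 + d\right) 2 d}{7} = \frac{2 d \left(57 + d\right)}{7}$)
$\left(\left(22928 - -12204\right) - 49912\right) \left(5111 + X{\left(185 \right)}\right) = \left(\left(22928 - -12204\right) - 49912\right) \left(5111 + \frac{2}{7} \cdot 185 \left(57 + 185\right)\right) = \left(\left(22928 + 12204\right) - 49912\right) \left(5111 + \frac{2}{7} \cdot 185 \cdot 242\right) = \left(35132 - 49912\right) \left(5111 + \frac{89540}{7}\right) = \left(-14780\right) \frac{125317}{7} = - \frac{1852185260}{7}$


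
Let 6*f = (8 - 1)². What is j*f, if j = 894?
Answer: 7301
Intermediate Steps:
f = 49/6 (f = (8 - 1)²/6 = (⅙)*7² = (⅙)*49 = 49/6 ≈ 8.1667)
j*f = 894*(49/6) = 7301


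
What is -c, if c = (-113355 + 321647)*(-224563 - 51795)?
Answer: 57563160536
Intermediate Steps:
c = -57563160536 (c = 208292*(-276358) = -57563160536)
-c = -1*(-57563160536) = 57563160536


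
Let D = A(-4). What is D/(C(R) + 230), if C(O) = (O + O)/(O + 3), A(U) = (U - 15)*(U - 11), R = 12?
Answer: 475/386 ≈ 1.2306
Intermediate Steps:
A(U) = (-15 + U)*(-11 + U)
D = 285 (D = 165 + (-4)² - 26*(-4) = 165 + 16 + 104 = 285)
C(O) = 2*O/(3 + O) (C(O) = (2*O)/(3 + O) = 2*O/(3 + O))
D/(C(R) + 230) = 285/(2*12/(3 + 12) + 230) = 285/(2*12/15 + 230) = 285/(2*12*(1/15) + 230) = 285/(8/5 + 230) = 285/(1158/5) = 285*(5/1158) = 475/386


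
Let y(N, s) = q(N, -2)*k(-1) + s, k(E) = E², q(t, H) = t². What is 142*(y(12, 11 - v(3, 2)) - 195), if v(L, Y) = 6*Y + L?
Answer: -7810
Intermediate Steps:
v(L, Y) = L + 6*Y
y(N, s) = s + N² (y(N, s) = N²*(-1)² + s = N²*1 + s = N² + s = s + N²)
142*(y(12, 11 - v(3, 2)) - 195) = 142*(((11 - (3 + 6*2)) + 12²) - 195) = 142*(((11 - (3 + 12)) + 144) - 195) = 142*(((11 - 1*15) + 144) - 195) = 142*(((11 - 15) + 144) - 195) = 142*((-4 + 144) - 195) = 142*(140 - 195) = 142*(-55) = -7810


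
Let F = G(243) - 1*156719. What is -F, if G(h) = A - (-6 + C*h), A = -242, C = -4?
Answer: 155983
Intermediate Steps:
G(h) = -236 + 4*h (G(h) = -242 - (-6 - 4*h) = -242 + (6 + 4*h) = -236 + 4*h)
F = -155983 (F = (-236 + 4*243) - 1*156719 = (-236 + 972) - 156719 = 736 - 156719 = -155983)
-F = -1*(-155983) = 155983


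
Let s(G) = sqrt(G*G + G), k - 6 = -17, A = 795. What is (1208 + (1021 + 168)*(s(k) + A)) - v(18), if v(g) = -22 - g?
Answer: 946503 + 1189*sqrt(110) ≈ 9.5897e+5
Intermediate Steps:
k = -11 (k = 6 - 17 = -11)
s(G) = sqrt(G + G**2) (s(G) = sqrt(G**2 + G) = sqrt(G + G**2))
(1208 + (1021 + 168)*(s(k) + A)) - v(18) = (1208 + (1021 + 168)*(sqrt(-11*(1 - 11)) + 795)) - (-22 - 1*18) = (1208 + 1189*(sqrt(-11*(-10)) + 795)) - (-22 - 18) = (1208 + 1189*(sqrt(110) + 795)) - 1*(-40) = (1208 + 1189*(795 + sqrt(110))) + 40 = (1208 + (945255 + 1189*sqrt(110))) + 40 = (946463 + 1189*sqrt(110)) + 40 = 946503 + 1189*sqrt(110)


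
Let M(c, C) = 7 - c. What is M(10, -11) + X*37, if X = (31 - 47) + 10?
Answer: -225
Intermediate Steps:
X = -6 (X = -16 + 10 = -6)
M(10, -11) + X*37 = (7 - 1*10) - 6*37 = (7 - 10) - 222 = -3 - 222 = -225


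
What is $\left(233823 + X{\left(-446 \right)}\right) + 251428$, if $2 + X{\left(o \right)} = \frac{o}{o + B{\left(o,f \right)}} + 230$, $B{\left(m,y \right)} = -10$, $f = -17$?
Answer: $\frac{110689435}{228} \approx 4.8548 \cdot 10^{5}$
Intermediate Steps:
$X{\left(o \right)} = 228 + \frac{o}{-10 + o}$ ($X{\left(o \right)} = -2 + \left(\frac{o}{o - 10} + 230\right) = -2 + \left(\frac{o}{-10 + o} + 230\right) = -2 + \left(230 + \frac{o}{-10 + o}\right) = 228 + \frac{o}{-10 + o}$)
$\left(233823 + X{\left(-446 \right)}\right) + 251428 = \left(233823 + \frac{-2280 + 229 \left(-446\right)}{-10 - 446}\right) + 251428 = \left(233823 + \frac{-2280 - 102134}{-456}\right) + 251428 = \left(233823 - - \frac{52207}{228}\right) + 251428 = \left(233823 + \frac{52207}{228}\right) + 251428 = \frac{53363851}{228} + 251428 = \frac{110689435}{228}$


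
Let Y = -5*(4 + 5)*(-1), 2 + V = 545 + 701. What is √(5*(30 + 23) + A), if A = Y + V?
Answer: √1554 ≈ 39.421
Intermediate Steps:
V = 1244 (V = -2 + (545 + 701) = -2 + 1246 = 1244)
Y = 45 (Y = -45*(-1) = -5*(-9) = 45)
A = 1289 (A = 45 + 1244 = 1289)
√(5*(30 + 23) + A) = √(5*(30 + 23) + 1289) = √(5*53 + 1289) = √(265 + 1289) = √1554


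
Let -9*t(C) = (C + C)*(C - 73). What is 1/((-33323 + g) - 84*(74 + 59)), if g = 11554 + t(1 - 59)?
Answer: -9/311665 ≈ -2.8877e-5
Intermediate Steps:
t(C) = -2*C*(-73 + C)/9 (t(C) = -(C + C)*(C - 73)/9 = -2*C*(-73 + C)/9)
g = 88790/9 (g = 11554 + 2*(1 - 59)*(73 - (1 - 59))/9 = 11554 + (2/9)*(-58)*(73 - 1*(-58)) = 11554 + (2/9)*(-58)*(73 + 58) = 11554 + (2/9)*(-58)*131 = 11554 - 15196/9 = 88790/9 ≈ 9865.6)
1/((-33323 + g) - 84*(74 + 59)) = 1/((-33323 + 88790/9) - 84*(74 + 59)) = 1/(-211117/9 - 84*133) = 1/(-211117/9 - 11172) = 1/(-311665/9) = -9/311665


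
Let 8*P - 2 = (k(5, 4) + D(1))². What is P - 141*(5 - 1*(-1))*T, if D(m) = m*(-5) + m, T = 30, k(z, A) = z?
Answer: -203037/8 ≈ -25380.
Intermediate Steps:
D(m) = -4*m (D(m) = -5*m + m = -4*m)
P = 3/8 (P = ¼ + (5 - 4*1)²/8 = ¼ + (5 - 4)²/8 = ¼ + (⅛)*1² = ¼ + (⅛)*1 = ¼ + ⅛ = 3/8 ≈ 0.37500)
P - 141*(5 - 1*(-1))*T = 3/8 - 141*(5 - 1*(-1))*30 = 3/8 - 141*(5 + 1)*30 = 3/8 - 846*30 = 3/8 - 141*180 = 3/8 - 25380 = -203037/8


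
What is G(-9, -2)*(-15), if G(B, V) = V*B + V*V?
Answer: -330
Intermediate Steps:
G(B, V) = V² + B*V (G(B, V) = B*V + V² = V² + B*V)
G(-9, -2)*(-15) = -2*(-9 - 2)*(-15) = -2*(-11)*(-15) = 22*(-15) = -330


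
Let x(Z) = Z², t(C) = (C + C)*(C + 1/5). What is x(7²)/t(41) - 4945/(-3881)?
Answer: 130122345/65557852 ≈ 1.9848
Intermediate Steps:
t(C) = 2*C*(⅕ + C) (t(C) = (2*C)*(C + ⅕) = (2*C)*(⅕ + C) = 2*C*(⅕ + C))
x(7²)/t(41) - 4945/(-3881) = (7²)²/(((⅖)*41*(1 + 5*41))) - 4945/(-3881) = 49²/(((⅖)*41*(1 + 205))) - 4945*(-1/3881) = 2401/(((⅖)*41*206)) + 4945/3881 = 2401/(16892/5) + 4945/3881 = 2401*(5/16892) + 4945/3881 = 12005/16892 + 4945/3881 = 130122345/65557852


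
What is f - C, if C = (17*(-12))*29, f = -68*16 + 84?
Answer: 4912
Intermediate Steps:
f = -1004 (f = -1088 + 84 = -1004)
C = -5916 (C = -204*29 = -5916)
f - C = -1004 - 1*(-5916) = -1004 + 5916 = 4912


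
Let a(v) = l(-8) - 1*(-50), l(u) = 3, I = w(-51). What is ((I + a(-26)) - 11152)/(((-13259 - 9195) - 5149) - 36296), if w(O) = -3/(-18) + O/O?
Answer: 66587/383394 ≈ 0.17368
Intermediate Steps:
w(O) = 7/6 (w(O) = -3*(-1/18) + 1 = 1/6 + 1 = 7/6)
I = 7/6 ≈ 1.1667
a(v) = 53 (a(v) = 3 - 1*(-50) = 3 + 50 = 53)
((I + a(-26)) - 11152)/(((-13259 - 9195) - 5149) - 36296) = ((7/6 + 53) - 11152)/(((-13259 - 9195) - 5149) - 36296) = (325/6 - 11152)/((-22454 - 5149) - 36296) = -66587/(6*(-27603 - 36296)) = -66587/6/(-63899) = -66587/6*(-1/63899) = 66587/383394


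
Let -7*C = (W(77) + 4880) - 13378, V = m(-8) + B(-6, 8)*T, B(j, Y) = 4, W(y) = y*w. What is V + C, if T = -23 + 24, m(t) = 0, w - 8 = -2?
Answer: 1152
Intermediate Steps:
w = 6 (w = 8 - 2 = 6)
W(y) = 6*y (W(y) = y*6 = 6*y)
T = 1
V = 4 (V = 0 + 4*1 = 0 + 4 = 4)
C = 1148 (C = -((6*77 + 4880) - 13378)/7 = -((462 + 4880) - 13378)/7 = -(5342 - 13378)/7 = -⅐*(-8036) = 1148)
V + C = 4 + 1148 = 1152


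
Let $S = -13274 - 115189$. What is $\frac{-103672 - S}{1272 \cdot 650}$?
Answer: $\frac{1907}{63600} \approx 0.029984$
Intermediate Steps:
$S = -128463$
$\frac{-103672 - S}{1272 \cdot 650} = \frac{-103672 - -128463}{1272 \cdot 650} = \frac{-103672 + 128463}{826800} = 24791 \cdot \frac{1}{826800} = \frac{1907}{63600}$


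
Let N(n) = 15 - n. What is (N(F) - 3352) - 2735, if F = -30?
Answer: -6042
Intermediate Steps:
(N(F) - 3352) - 2735 = ((15 - 1*(-30)) - 3352) - 2735 = ((15 + 30) - 3352) - 2735 = (45 - 3352) - 2735 = -3307 - 2735 = -6042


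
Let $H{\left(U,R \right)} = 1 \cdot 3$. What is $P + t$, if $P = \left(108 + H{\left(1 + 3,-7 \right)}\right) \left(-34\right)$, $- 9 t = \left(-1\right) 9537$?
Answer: $- \frac{8143}{3} \approx -2714.3$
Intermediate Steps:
$t = \frac{3179}{3}$ ($t = - \frac{\left(-1\right) 9537}{9} = \left(- \frac{1}{9}\right) \left(-9537\right) = \frac{3179}{3} \approx 1059.7$)
$H{\left(U,R \right)} = 3$
$P = -3774$ ($P = \left(108 + 3\right) \left(-34\right) = 111 \left(-34\right) = -3774$)
$P + t = -3774 + \frac{3179}{3} = - \frac{8143}{3}$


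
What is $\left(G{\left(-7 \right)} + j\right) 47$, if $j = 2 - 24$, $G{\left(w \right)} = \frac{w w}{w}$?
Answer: $-1363$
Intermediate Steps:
$G{\left(w \right)} = w$ ($G{\left(w \right)} = \frac{w^{2}}{w} = w$)
$j = -22$ ($j = 2 - 24 = -22$)
$\left(G{\left(-7 \right)} + j\right) 47 = \left(-7 - 22\right) 47 = \left(-29\right) 47 = -1363$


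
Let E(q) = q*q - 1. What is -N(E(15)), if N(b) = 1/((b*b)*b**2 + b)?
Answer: -1/2517631200 ≈ -3.9720e-10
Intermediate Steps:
E(q) = -1 + q**2 (E(q) = q**2 - 1 = -1 + q**2)
N(b) = 1/(b + b**4) (N(b) = 1/(b**2*b**2 + b) = 1/(b**4 + b) = 1/(b + b**4))
-N(E(15)) = -1/((-1 + 15**2) + (-1 + 15**2)**4) = -1/((-1 + 225) + (-1 + 225)**4) = -1/(224 + 224**4) = -1/(224 + 2517630976) = -1/2517631200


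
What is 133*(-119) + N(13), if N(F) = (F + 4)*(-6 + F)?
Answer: -15708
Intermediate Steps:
N(F) = (-6 + F)*(4 + F) (N(F) = (4 + F)*(-6 + F) = (-6 + F)*(4 + F))
133*(-119) + N(13) = 133*(-119) + (-24 + 13² - 2*13) = -15827 + (-24 + 169 - 26) = -15827 + 119 = -15708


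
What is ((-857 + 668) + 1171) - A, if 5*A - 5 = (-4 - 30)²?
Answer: 3749/5 ≈ 749.80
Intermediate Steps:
A = 1161/5 (A = 1 + (-4 - 30)²/5 = 1 + (⅕)*(-34)² = 1 + (⅕)*1156 = 1 + 1156/5 = 1161/5 ≈ 232.20)
((-857 + 668) + 1171) - A = ((-857 + 668) + 1171) - 1*1161/5 = (-189 + 1171) - 1161/5 = 982 - 1161/5 = 3749/5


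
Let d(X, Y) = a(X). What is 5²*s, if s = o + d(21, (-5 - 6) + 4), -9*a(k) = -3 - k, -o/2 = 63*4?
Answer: -37600/3 ≈ -12533.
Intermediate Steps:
o = -504 (o = -126*4 = -2*252 = -504)
a(k) = ⅓ + k/9 (a(k) = -(-3 - k)/9 = ⅓ + k/9)
d(X, Y) = ⅓ + X/9
s = -1504/3 (s = -504 + (⅓ + (⅑)*21) = -504 + (⅓ + 7/3) = -504 + 8/3 = -1504/3 ≈ -501.33)
5²*s = 5²*(-1504/3) = 25*(-1504/3) = -37600/3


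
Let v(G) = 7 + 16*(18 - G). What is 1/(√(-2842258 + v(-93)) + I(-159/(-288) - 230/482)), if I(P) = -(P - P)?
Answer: -I*√939/51645 ≈ -0.00059334*I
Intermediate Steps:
v(G) = 295 - 16*G (v(G) = 7 + (288 - 16*G) = 295 - 16*G)
I(P) = 0 (I(P) = -1*0 = 0)
1/(√(-2842258 + v(-93)) + I(-159/(-288) - 230/482)) = 1/(√(-2842258 + (295 - 16*(-93))) + 0) = 1/(√(-2842258 + (295 + 1488)) + 0) = 1/(√(-2842258 + 1783) + 0) = 1/(√(-2840475) + 0) = 1/(55*I*√939 + 0) = 1/(55*I*√939) = -I*√939/51645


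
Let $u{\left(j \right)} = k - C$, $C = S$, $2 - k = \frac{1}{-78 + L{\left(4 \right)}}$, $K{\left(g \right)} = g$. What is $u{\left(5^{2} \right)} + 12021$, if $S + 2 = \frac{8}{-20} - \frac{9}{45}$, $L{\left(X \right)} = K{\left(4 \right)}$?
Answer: $\frac{4449477}{370} \approx 12026.0$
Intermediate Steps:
$L{\left(X \right)} = 4$
$S = - \frac{13}{5}$ ($S = -2 + \left(\frac{8}{-20} - \frac{9}{45}\right) = -2 + \left(8 \left(- \frac{1}{20}\right) - \frac{1}{5}\right) = -2 - \frac{3}{5} = - \frac{13}{5} \approx -2.6$)
$k = \frac{149}{74}$ ($k = 2 - \frac{1}{-78 + 4} = 2 - \frac{1}{-74} = 2 - - \frac{1}{74} = 2 + \frac{1}{74} = \frac{149}{74} \approx 2.0135$)
$C = - \frac{13}{5} \approx -2.6$
$u{\left(j \right)} = \frac{1707}{370}$ ($u{\left(j \right)} = \frac{149}{74} - - \frac{13}{5} = \frac{149}{74} + \frac{13}{5} = \frac{1707}{370}$)
$u{\left(5^{2} \right)} + 12021 = \frac{1707}{370} + 12021 = \frac{4449477}{370}$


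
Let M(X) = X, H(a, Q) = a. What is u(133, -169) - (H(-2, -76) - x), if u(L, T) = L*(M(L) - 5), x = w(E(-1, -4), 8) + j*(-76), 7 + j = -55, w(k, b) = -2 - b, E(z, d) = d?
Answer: 21728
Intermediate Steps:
j = -62 (j = -7 - 55 = -62)
x = 4702 (x = (-2 - 1*8) - 62*(-76) = (-2 - 8) + 4712 = -10 + 4712 = 4702)
u(L, T) = L*(-5 + L) (u(L, T) = L*(L - 5) = L*(-5 + L))
u(133, -169) - (H(-2, -76) - x) = 133*(-5 + 133) - (-2 - 1*4702) = 133*128 - (-2 - 4702) = 17024 - 1*(-4704) = 17024 + 4704 = 21728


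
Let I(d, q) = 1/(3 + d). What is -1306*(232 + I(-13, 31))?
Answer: -1514307/5 ≈ -3.0286e+5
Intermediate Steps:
-1306*(232 + I(-13, 31)) = -1306*(232 + 1/(3 - 13)) = -1306*(232 + 1/(-10)) = -1306*(232 - ⅒) = -1306*2319/10 = -1514307/5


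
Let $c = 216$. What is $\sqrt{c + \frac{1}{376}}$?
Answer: $\frac{\sqrt{7634398}}{188} \approx 14.697$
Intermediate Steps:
$\sqrt{c + \frac{1}{376}} = \sqrt{216 + \frac{1}{376}} = \sqrt{\frac{81217}{376}} = \frac{\sqrt{7634398}}{188}$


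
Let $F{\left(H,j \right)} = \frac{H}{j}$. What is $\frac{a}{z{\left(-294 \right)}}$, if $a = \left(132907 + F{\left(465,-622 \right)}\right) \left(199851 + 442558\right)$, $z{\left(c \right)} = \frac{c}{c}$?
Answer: $\frac{53106467422801}{622} \approx 8.538 \cdot 10^{10}$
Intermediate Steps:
$z{\left(c \right)} = 1$
$a = \frac{53106467422801}{622}$ ($a = \left(132907 + \frac{465}{-622}\right) \left(199851 + 442558\right) = \left(132907 + 465 \left(- \frac{1}{622}\right)\right) 642409 = \left(132907 - \frac{465}{622}\right) 642409 = \frac{82667689}{622} \cdot 642409 = \frac{53106467422801}{622} \approx 8.538 \cdot 10^{10}$)
$\frac{a}{z{\left(-294 \right)}} = \frac{53106467422801}{622 \cdot 1} = \frac{53106467422801}{622} \cdot 1 = \frac{53106467422801}{622}$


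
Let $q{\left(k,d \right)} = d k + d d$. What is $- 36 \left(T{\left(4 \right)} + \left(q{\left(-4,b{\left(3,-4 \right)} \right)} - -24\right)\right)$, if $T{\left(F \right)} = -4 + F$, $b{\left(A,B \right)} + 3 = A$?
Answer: $-864$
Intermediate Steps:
$b{\left(A,B \right)} = -3 + A$
$q{\left(k,d \right)} = d^{2} + d k$ ($q{\left(k,d \right)} = d k + d^{2} = d^{2} + d k$)
$- 36 \left(T{\left(4 \right)} + \left(q{\left(-4,b{\left(3,-4 \right)} \right)} - -24\right)\right) = - 36 \left(\left(-4 + 4\right) + \left(\left(-3 + 3\right) \left(\left(-3 + 3\right) - 4\right) - -24\right)\right) = - 36 \left(0 + \left(0 \left(0 - 4\right) + 24\right)\right) = - 36 \left(0 + \left(0 \left(-4\right) + 24\right)\right) = - 36 \left(0 + \left(0 + 24\right)\right) = - 36 \left(0 + 24\right) = \left(-36\right) 24 = -864$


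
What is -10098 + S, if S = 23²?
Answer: -9569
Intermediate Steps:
S = 529
-10098 + S = -10098 + 529 = -9569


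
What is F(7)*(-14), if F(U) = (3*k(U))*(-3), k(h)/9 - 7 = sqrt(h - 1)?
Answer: 7938 + 1134*sqrt(6) ≈ 10716.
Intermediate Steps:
k(h) = 63 + 9*sqrt(-1 + h) (k(h) = 63 + 9*sqrt(h - 1) = 63 + 9*sqrt(-1 + h))
F(U) = -567 - 81*sqrt(-1 + U) (F(U) = (3*(63 + 9*sqrt(-1 + U)))*(-3) = (189 + 27*sqrt(-1 + U))*(-3) = -567 - 81*sqrt(-1 + U))
F(7)*(-14) = (-567 - 81*sqrt(-1 + 7))*(-14) = (-567 - 81*sqrt(6))*(-14) = 7938 + 1134*sqrt(6)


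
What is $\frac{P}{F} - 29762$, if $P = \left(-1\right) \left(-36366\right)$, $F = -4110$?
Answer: $- \frac{20393031}{685} \approx -29771.0$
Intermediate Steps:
$P = 36366$
$\frac{P}{F} - 29762 = \frac{36366}{-4110} - 29762 = 36366 \left(- \frac{1}{4110}\right) - 29762 = - \frac{6061}{685} - 29762 = - \frac{20393031}{685}$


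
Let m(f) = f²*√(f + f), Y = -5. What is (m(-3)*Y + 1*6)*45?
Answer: 270 - 2025*I*√6 ≈ 270.0 - 4960.2*I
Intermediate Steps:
m(f) = √2*f^(5/2) (m(f) = f²*√(2*f) = f²*(√2*√f) = √2*f^(5/2))
(m(-3)*Y + 1*6)*45 = ((√2*(-3)^(5/2))*(-5) + 1*6)*45 = ((√2*(9*I*√3))*(-5) + 6)*45 = ((9*I*√6)*(-5) + 6)*45 = (-45*I*√6 + 6)*45 = (6 - 45*I*√6)*45 = 270 - 2025*I*√6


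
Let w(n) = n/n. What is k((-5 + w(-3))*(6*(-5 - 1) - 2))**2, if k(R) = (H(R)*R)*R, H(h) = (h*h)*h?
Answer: 6583182266716099969024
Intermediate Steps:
H(h) = h**3 (H(h) = h**2*h = h**3)
w(n) = 1
k(R) = R**5 (k(R) = (R**3*R)*R = R**4*R = R**5)
k((-5 + w(-3))*(6*(-5 - 1) - 2))**2 = (((-5 + 1)*(6*(-5 - 1) - 2))**5)**2 = ((-4*(6*(-6) - 2))**5)**2 = ((-4*(-36 - 2))**5)**2 = ((-4*(-38))**5)**2 = (152**5)**2 = 81136812032**2 = 6583182266716099969024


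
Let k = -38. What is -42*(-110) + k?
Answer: 4582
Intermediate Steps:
-42*(-110) + k = -42*(-110) - 38 = 4620 - 38 = 4582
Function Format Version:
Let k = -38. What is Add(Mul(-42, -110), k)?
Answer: 4582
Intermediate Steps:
Add(Mul(-42, -110), k) = Add(Mul(-42, -110), -38) = Add(4620, -38) = 4582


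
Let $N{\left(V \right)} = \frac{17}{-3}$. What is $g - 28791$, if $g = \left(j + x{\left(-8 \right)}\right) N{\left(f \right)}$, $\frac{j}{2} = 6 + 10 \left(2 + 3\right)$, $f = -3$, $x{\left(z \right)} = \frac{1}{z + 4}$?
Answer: $- \frac{117697}{4} \approx -29424.0$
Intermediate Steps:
$x{\left(z \right)} = \frac{1}{4 + z}$
$N{\left(V \right)} = - \frac{17}{3}$ ($N{\left(V \right)} = 17 \left(- \frac{1}{3}\right) = - \frac{17}{3}$)
$j = 112$ ($j = 2 \left(6 + 10 \left(2 + 3\right)\right) = 2 \left(6 + 10 \cdot 5\right) = 2 \left(6 + 50\right) = 2 \cdot 56 = 112$)
$g = - \frac{2533}{4}$ ($g = \left(112 + \frac{1}{4 - 8}\right) \left(- \frac{17}{3}\right) = \left(112 + \frac{1}{-4}\right) \left(- \frac{17}{3}\right) = \left(112 - \frac{1}{4}\right) \left(- \frac{17}{3}\right) = \frac{447}{4} \left(- \frac{17}{3}\right) = - \frac{2533}{4} \approx -633.25$)
$g - 28791 = - \frac{2533}{4} - 28791 = - \frac{117697}{4}$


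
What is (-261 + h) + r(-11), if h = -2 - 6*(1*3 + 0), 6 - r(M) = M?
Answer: -264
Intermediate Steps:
r(M) = 6 - M
h = -20 (h = -2 - 6*(3 + 0) = -2 - 6*3 = -2 - 18 = -20)
(-261 + h) + r(-11) = (-261 - 20) + (6 - 1*(-11)) = -281 + (6 + 11) = -281 + 17 = -264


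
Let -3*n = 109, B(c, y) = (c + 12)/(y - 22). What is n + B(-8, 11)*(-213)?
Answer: 1357/33 ≈ 41.121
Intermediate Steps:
B(c, y) = (12 + c)/(-22 + y)
n = -109/3 (n = -⅓*109 = -109/3 ≈ -36.333)
n + B(-8, 11)*(-213) = -109/3 + ((12 - 8)/(-22 + 11))*(-213) = -109/3 + (4/(-11))*(-213) = -109/3 - 1/11*4*(-213) = -109/3 - 4/11*(-213) = -109/3 + 852/11 = 1357/33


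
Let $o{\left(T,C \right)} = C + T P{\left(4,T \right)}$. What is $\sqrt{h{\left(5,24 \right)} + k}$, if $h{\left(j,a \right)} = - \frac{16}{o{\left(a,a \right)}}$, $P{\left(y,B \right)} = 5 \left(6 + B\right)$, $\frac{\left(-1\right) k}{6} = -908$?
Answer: $\frac{\sqrt{1117977726}}{453} \approx 73.811$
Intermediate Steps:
$k = 5448$ ($k = \left(-6\right) \left(-908\right) = 5448$)
$P{\left(y,B \right)} = 30 + 5 B$
$o{\left(T,C \right)} = C + T \left(30 + 5 T\right)$
$h{\left(j,a \right)} = - \frac{16}{a + 5 a \left(6 + a\right)}$
$\sqrt{h{\left(5,24 \right)} + k} = \sqrt{- \frac{16}{24 \left(31 + 5 \cdot 24\right)} + 5448} = \sqrt{\left(-16\right) \frac{1}{24} \frac{1}{31 + 120} + 5448} = \sqrt{\left(-16\right) \frac{1}{24} \cdot \frac{1}{151} + 5448} = \sqrt{- \frac{2}{453} + 5448} = \sqrt{\frac{2467942}{453}} = \frac{\sqrt{1117977726}}{453}$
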